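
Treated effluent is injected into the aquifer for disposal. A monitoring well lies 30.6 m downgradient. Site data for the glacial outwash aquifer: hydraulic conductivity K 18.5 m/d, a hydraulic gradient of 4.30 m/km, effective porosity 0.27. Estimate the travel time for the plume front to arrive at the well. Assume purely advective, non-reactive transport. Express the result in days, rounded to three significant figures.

104 days

Darcy flux q = K·i = 18.5 × 0.0043 = 0.07955 m/d
v_s = q/n_e = 0.07955/0.27 = 0.2946 m/d
t = L / v = 30.6 / 0.2946 = 103.9 d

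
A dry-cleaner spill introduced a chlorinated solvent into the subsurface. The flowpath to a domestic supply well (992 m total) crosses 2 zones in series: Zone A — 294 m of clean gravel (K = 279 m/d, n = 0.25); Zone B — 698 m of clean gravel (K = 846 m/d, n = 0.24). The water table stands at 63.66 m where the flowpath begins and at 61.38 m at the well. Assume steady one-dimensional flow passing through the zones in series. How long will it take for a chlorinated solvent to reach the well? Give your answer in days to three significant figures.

199 days

Total head drop ΔH = 63.66 − 61.38 = 2.28 m
Steady 1-D flow in series ⇒ the Darcy flux q is identical in every zone and the zone head losses add (resistances L/K in series).
Σ(L/K) = 294/279 + 698/846 = 1.054 + 0.8251 = 1.879 d
q = ΔH / Σ(L/K) = 2.28 / 1.879 = 1.214 m/d (same in every zone)
Zone A: v = q/n = 1.214/0.25 = 4.854 m/d → t_A = 294/4.854 = 60.57 d
Zone B: v = q/n = 1.214/0.24 = 5.056 m/d → t_B = 698/5.056 = 138.0 d
Total t = 60.57 + 138.0 = 198.6 d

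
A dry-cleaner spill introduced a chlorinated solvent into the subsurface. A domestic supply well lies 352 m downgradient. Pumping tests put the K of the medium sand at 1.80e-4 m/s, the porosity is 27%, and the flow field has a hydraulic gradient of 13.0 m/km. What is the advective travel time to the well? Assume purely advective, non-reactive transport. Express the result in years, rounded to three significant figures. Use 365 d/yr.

1.29 years

K = 1.80e-4 m/s × 86400 s/d = 15.55 m/d
q = Ki = 15.55 × 0.013 = 0.2022 m/d
Average linear velocity = 0.2022 / 0.27 = 0.7488 m/d
t = L / v = 352 / 0.7488 = 470.1 d
   = 470.1 / 365 = 1.29 yr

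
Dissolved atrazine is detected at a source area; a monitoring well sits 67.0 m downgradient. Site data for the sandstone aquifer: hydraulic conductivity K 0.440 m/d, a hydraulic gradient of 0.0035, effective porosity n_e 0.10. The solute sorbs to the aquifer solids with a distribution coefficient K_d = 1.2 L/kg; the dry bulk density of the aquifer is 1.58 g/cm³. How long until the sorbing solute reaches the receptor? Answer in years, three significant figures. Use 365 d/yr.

Darcy flux q = K·i = 0.440 × 0.0035 = 0.001540 m/d
Seepage velocity v = q / n = 0.001540 / 0.10 = 0.01540 m/d
Retardation R = 1 + ρ_b·K_d/n = 1 + 1.58×1.2/0.10 = 19.96
Contaminant velocity v_c = v/R = 0.01540/19.96 = 7.715e-4 m/d
t = L/v_c = 67.0/7.715e-4 = 86840 d
   = 86840/365 = 238 yr

238 years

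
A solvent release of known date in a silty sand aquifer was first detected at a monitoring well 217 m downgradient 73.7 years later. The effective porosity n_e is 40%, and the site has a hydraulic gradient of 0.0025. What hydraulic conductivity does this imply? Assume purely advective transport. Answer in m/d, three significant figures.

t = 73.7 years = 26900 d
v = L / t = 217 / 26900 = 0.008067 m/d
K = v · n / i = 0.008067 × 0.40 / 0.0025 = 1.29 m/d

1.29 m/d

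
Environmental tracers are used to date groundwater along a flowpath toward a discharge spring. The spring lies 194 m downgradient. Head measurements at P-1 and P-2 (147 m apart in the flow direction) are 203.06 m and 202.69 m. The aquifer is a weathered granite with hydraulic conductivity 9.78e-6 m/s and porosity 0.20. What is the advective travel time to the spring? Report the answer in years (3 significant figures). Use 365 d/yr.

50.0 years

Hydraulic gradient i = (203.06 − 202.69) / 147 = 0.37 / 147 = 0.002517
K = 9.78e-6 m/s × 86400 s/d = 0.8450 m/d
q = Ki = 0.8450 × 0.002517 = 0.002127 m/d
v = Ki/n = 0.8450·0.002517/0.20 = 0.01063 m/d
t = L / v = 194 / 0.01063 = 18240 d
   = 18240 / 365 = 50.0 yr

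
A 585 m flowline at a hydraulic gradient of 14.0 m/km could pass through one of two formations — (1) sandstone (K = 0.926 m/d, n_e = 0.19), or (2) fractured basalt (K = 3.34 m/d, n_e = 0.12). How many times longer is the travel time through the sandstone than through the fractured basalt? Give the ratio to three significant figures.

5.71

Unit 1 (sandstone): v = 0.926×0.014/0.19 = 0.06823 m/d, t = 585/0.06823 = 8574 d
Unit 2 (fractured basalt): v = 3.34×0.014/0.12 = 0.3897 m/d, t = 585/0.3897 = 1501 d
t(sandstone) / t(fractured basalt) = 8574/1501 = 5.71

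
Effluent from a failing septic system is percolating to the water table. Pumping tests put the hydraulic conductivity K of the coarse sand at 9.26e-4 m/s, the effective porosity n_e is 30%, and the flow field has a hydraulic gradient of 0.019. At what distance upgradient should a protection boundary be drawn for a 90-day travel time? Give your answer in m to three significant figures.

K = 9.26e-4 m/s × 86400 s/d = 80.01 m/d
Specific discharge q = 80.01 × 0.019 = 1.520 m/d
Seepage velocity v = q / n = 1.520 / 0.30 = 5.067 m/d
L = v × T = 5.067 × 90 = 456.0 m

456 m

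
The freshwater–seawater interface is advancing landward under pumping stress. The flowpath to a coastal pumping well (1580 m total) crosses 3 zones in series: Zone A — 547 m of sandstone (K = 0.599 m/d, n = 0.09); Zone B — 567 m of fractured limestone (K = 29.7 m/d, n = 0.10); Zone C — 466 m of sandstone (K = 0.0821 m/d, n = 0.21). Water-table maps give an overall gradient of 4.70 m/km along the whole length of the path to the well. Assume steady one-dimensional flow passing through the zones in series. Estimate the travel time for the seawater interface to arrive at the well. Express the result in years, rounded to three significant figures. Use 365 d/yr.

497 years

Continuity: the same q passes through each zone, so ΔH = q·Σ(L_j/K_j) — the zones act as resistances in series.
Σ(L/K) = 547/0.599 + 567/29.7 + 466/0.0821 = 913.2 + 19.09 + 5676 = 6608 d
K_eq = L_total / Σ(L/K) = 1580 / 6608 = 0.2391 m/d
q = K_eq · i = 0.2391 × 0.0047 = 0.001124 m/d (same in every zone)
Zone A: v = q/n = 0.001124/0.09 = 0.01249 m/d → t_A = 547/0.01249 = 43810 d
Zone B: v = q/n = 0.001124/0.10 = 0.01124 m/d → t_B = 567/0.01124 = 50460 d
Zone C: v = q/n = 0.001124/0.21 = 0.005351 m/d → t_C = 466/0.005351 = 87080 d
Total t = 43810 + 50460 + 87080 = 181300 d
   = 181300 / 365 = 497 yr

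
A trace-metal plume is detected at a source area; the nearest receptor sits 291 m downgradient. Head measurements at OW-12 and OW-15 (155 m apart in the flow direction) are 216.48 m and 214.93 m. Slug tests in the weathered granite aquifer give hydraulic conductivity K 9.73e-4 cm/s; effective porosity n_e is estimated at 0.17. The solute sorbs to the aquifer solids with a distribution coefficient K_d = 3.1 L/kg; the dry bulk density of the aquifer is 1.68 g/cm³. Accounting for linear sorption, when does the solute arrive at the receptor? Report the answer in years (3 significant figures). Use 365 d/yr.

510 years

Hydraulic gradient i = (216.48 − 214.93) / 155 = 1.55 / 155 = 0.01000
K = 9.73e-4 cm/s × 864 = 0.8407 m/d
q = Ki = 0.8407 × 0.01000 = 0.008407 m/d
Average linear velocity = 0.008407 / 0.17 = 0.04945 m/d
Retardation R = 1 + ρ_b·K_d/n = 1 + 1.68×3.1/0.17 = 31.64
Contaminant velocity v_c = v/R = 0.04945/31.64 = 0.001563 m/d
t = L/v_c = 291/0.001563 = 186200 d
   = 186200/365 = 510 yr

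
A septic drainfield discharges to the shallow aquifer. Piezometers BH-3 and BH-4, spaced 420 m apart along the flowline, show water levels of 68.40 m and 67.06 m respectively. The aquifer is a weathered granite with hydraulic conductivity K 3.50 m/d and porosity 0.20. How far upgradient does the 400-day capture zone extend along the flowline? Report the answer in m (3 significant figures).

22.3 m

Hydraulic gradient i = (68.40 − 67.06) / 420 = 1.34 / 420 = 0.003190
Darcy flux q = K·i = 3.50 × 0.003190 = 0.01117 m/d
Seepage velocity v = q / n = 0.01117 / 0.20 = 0.05583 m/d
L = v × T = 0.05583 × 400 = 22.33 m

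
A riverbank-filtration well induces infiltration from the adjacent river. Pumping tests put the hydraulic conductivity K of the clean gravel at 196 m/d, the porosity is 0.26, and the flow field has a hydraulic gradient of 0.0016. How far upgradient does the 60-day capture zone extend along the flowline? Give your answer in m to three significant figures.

q = Ki = 196 × 0.0016 = 0.3136 m/d
v_s = q/n_e = 0.3136/0.26 = 1.206 m/d
L = v × T = 1.206 × 60 = 72.37 m

72.4 m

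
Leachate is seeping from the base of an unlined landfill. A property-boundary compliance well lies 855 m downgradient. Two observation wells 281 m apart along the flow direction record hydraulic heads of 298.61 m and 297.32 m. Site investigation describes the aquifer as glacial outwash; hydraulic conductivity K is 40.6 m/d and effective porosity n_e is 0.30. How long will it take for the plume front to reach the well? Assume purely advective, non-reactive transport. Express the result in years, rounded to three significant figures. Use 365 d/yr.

3.77 years

Hydraulic gradient i = (298.61 − 297.32) / 281 = 1.29 / 281 = 0.004591
Specific discharge q = 40.6 × 0.004591 = 0.1864 m/d
v_s = q/n_e = 0.1864/0.30 = 0.6213 m/d
t = L / v = 855 / 0.6213 = 1376 d
   = 1376 / 365 = 3.77 yr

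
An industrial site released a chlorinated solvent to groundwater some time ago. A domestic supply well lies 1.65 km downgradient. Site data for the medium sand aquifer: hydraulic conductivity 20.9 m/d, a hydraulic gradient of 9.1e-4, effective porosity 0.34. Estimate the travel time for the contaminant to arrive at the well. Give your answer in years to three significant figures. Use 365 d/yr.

80.8 years

Specific discharge q = 20.9 × 9.1e-4 = 0.01902 m/d
Average linear velocity = 0.01902 / 0.34 = 0.05594 m/d
L = 1.65 km = 1650 m
t = L / v = 1650 / 0.05594 = 29500 d
   = 29500 / 365 = 80.8 yr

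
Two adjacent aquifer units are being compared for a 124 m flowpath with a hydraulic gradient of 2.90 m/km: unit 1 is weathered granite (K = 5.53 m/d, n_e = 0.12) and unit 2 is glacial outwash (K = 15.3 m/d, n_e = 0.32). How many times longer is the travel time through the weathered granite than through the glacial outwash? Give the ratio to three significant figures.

1.04

Unit 1 (weathered granite): v = 5.53×0.0029/0.12 = 0.1336 m/d, t = 124/0.1336 = 927.9 d
Unit 2 (glacial outwash): v = 15.3×0.0029/0.32 = 0.1387 m/d, t = 124/0.1387 = 894.3 d
t(weathered granite) / t(glacial outwash) = 927.9/894.3 = 1.04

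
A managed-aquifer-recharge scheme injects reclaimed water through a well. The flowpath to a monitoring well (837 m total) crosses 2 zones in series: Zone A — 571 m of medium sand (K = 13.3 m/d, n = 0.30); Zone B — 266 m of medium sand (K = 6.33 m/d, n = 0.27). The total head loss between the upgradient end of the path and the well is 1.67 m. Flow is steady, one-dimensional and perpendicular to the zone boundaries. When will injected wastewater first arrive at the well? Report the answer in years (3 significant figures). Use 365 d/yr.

Steady 1-D flow in series ⇒ the Darcy flux q is identical in every zone and the zone head losses add (resistances L/K in series).
Σ(L/K) = 571/13.3 + 266/6.33 = 42.93 + 42.02 = 84.95 d
q = ΔH / Σ(L/K) = 1.67 / 84.95 = 0.01966 m/d (same in every zone)
Zone A: v = q/n = 0.01966/0.30 = 0.06553 m/d → t_A = 571/0.06553 = 8714 d
Zone B: v = q/n = 0.01966/0.27 = 0.07281 m/d → t_B = 266/0.07281 = 3654 d
Total t = 8714 + 3654 = 12370 d
   = 12370 / 365 = 33.9 yr

33.9 years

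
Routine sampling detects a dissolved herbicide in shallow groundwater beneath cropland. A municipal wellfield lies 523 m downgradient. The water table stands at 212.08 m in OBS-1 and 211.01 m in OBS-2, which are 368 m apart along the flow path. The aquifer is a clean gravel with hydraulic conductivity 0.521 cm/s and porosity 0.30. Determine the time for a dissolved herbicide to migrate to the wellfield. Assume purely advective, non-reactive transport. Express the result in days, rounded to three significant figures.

Hydraulic gradient i = (212.08 − 211.01) / 368 = 1.07 / 368 = 0.002908
K = 0.521 cm/s × 864 = 450.1 m/d
q = Ki = 450.1 × 0.002908 = 1.309 m/d
v = Ki/n = 450.1·0.002908/0.30 = 4.363 m/d
t = L / v = 523 / 4.363 = 119.9 d

120 days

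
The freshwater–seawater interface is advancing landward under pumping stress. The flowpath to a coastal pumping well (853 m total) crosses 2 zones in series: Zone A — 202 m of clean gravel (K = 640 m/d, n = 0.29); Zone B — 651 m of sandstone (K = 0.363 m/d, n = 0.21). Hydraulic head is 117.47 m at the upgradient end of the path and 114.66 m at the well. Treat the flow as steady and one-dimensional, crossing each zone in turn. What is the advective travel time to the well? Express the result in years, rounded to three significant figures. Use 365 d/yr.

342 years

Total head drop ΔH = 117.47 − 114.66 = 2.81 m
Continuity: the same q passes through each zone, so ΔH = q·Σ(L_j/K_j) — the zones act as resistances in series.
Σ(L/K) = 202/640 + 651/0.363 = 0.3156 + 1793 = 1794 d
q = ΔH / Σ(L/K) = 2.81 / 1794 = 0.001567 m/d (same in every zone)
Zone A: v = q/n = 0.001567/0.29 = 0.005402 m/d → t_A = 202/0.005402 = 37390 d
Zone B: v = q/n = 0.001567/0.21 = 0.007460 m/d → t_B = 651/0.007460 = 87270 d
Total t = 37390 + 87270 = 124700 d
   = 124700 / 365 = 342 yr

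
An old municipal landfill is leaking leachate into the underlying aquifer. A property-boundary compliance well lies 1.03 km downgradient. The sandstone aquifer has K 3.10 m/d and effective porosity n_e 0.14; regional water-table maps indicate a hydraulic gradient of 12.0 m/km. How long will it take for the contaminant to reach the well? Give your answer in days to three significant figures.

q = Ki = 3.10 × 0.012 = 0.03720 m/d
Seepage velocity v = q / n = 0.03720 / 0.14 = 0.2657 m/d
L = 1.03 km = 1030 m
t = L / v = 1030 / 0.2657 = 3876 d

3880 days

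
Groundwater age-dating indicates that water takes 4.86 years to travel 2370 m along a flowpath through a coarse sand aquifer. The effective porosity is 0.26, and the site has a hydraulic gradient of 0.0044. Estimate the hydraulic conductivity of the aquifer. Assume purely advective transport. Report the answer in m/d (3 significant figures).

78.9 m/d

t = 4.86 years = 1774 d
v = L / t = 2370 / 1774 = 1.336 m/d
K = v · n / i = 1.336 × 0.26 / 0.0044 = 78.9 m/d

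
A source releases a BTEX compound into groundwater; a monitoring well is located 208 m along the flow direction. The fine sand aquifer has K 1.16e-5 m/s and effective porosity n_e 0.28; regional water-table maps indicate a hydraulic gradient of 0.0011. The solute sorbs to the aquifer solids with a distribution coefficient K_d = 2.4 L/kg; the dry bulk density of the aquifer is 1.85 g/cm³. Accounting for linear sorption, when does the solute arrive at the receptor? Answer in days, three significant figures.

891000 days

K = 1.16e-5 m/s × 86400 s/d = 1.002 m/d
q = Ki = 1.002 × 0.0011 = 0.001102 m/d
Seepage velocity v = q / n = 0.001102 / 0.28 = 0.003937 m/d
Retardation R = 1 + ρ_b·K_d/n = 1 + 1.85×2.4/0.28 = 16.86
Contaminant velocity v_c = v/R = 0.003937/16.86 = 2.336e-4 m/d
t = L/v_c = 208/2.336e-4 = 890500 d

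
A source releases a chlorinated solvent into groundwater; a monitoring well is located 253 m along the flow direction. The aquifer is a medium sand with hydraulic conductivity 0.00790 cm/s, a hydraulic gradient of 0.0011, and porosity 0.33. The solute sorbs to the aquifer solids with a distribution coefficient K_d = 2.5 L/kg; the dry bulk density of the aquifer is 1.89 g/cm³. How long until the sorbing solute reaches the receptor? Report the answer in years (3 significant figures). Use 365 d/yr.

K = 0.00790 cm/s × 864 = 6.826 m/d
q = Ki = 6.826 × 0.0011 = 0.007508 m/d
Seepage velocity v = q / n = 0.007508 / 0.33 = 0.02275 m/d
Retardation R = 1 + ρ_b·K_d/n = 1 + 1.89×2.5/0.33 = 15.32
Contaminant velocity v_c = v/R = 0.02275/15.32 = 0.001485 m/d
t = L/v_c = 253/0.001485 = 170300 d
   = 170300/365 = 467 yr

467 years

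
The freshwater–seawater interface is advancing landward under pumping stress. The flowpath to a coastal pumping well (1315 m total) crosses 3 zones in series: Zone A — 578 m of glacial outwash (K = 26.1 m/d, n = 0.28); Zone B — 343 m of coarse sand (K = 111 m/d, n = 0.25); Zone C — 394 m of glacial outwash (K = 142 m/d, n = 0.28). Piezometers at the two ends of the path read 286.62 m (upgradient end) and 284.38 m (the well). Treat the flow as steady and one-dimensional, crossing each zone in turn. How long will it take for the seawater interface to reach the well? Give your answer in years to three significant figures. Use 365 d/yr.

12.3 years

Total head drop ΔH = 286.62 − 284.38 = 2.24 m
Continuity: the same q passes through each zone, so ΔH = q·Σ(L_j/K_j) — the zones act as resistances in series.
Σ(L/K) = 578/26.1 + 343/111 + 394/142 = 22.15 + 3.090 + 2.775 = 28.01 d
q = ΔH / Σ(L/K) = 2.24 / 28.01 = 0.07997 m/d (same in every zone)
Zone A: v = q/n = 0.07997/0.28 = 0.2856 m/d → t_A = 578/0.2856 = 2024 d
Zone B: v = q/n = 0.07997/0.25 = 0.3199 m/d → t_B = 343/0.3199 = 1072 d
Zone C: v = q/n = 0.07997/0.28 = 0.2856 m/d → t_C = 394/0.2856 = 1380 d
Total t = 2024 + 1072 + 1380 = 4476 d
   = 4476 / 365 = 12.3 yr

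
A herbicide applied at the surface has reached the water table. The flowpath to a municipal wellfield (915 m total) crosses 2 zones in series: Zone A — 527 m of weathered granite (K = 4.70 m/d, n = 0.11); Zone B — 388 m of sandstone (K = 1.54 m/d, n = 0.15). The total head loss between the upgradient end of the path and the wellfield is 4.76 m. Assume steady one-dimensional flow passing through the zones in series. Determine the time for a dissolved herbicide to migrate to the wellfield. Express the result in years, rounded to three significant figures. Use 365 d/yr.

Steady 1-D flow in series ⇒ the Darcy flux q is identical in every zone and the zone head losses add (resistances L/K in series).
Σ(L/K) = 527/4.70 + 388/1.54 = 112.1 + 251.9 = 364.1 d
q = ΔH / Σ(L/K) = 4.76 / 364.1 = 0.01307 m/d (same in every zone)
Zone A: v = q/n = 0.01307/0.11 = 0.1189 m/d → t_A = 527/0.1189 = 4434 d
Zone B: v = q/n = 0.01307/0.15 = 0.08716 m/d → t_B = 388/0.08716 = 4452 d
Total t = 4434 + 4452 = 8885 d
   = 8885 / 365 = 24.3 yr

24.3 years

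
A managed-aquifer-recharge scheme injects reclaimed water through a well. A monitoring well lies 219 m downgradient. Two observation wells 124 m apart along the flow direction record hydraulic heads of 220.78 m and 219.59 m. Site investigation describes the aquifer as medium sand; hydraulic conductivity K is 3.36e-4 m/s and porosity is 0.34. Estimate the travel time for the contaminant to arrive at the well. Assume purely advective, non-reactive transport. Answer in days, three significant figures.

Hydraulic gradient i = (220.78 − 219.59) / 124 = 1.19 / 124 = 0.009597
K = 3.36e-4 m/s × 86400 s/d = 29.03 m/d
Specific discharge q = 29.03 × 0.009597 = 0.2786 m/d
Average linear velocity = 0.2786 / 0.34 = 0.8194 m/d
t = L / v = 219 / 0.8194 = 267.3 d

267 days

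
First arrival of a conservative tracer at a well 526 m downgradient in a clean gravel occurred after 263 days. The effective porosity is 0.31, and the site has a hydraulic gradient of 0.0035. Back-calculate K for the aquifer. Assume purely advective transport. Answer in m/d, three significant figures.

v = L / t = 526 / 263 = 2.000 m/d
K = v · n / i = 2.000 × 0.31 / 0.0035 = 177 m/d

177 m/d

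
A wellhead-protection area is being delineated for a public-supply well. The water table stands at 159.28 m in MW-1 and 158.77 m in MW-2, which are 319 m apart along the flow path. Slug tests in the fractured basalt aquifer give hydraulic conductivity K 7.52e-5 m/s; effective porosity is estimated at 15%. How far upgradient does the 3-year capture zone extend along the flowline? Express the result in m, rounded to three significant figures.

Hydraulic gradient i = (159.28 − 158.77) / 319 = 0.51 / 319 = 0.001599
K = 7.52e-5 m/s × 86400 s/d = 6.497 m/d
Specific discharge q = 6.497 × 0.001599 = 0.01039 m/d
Average linear velocity = 0.01039 / 0.15 = 0.06925 m/d
T = 3 yr × 365 = 1095 d
L = v × T = 0.06925 × 1095 = 75.83 m

75.8 m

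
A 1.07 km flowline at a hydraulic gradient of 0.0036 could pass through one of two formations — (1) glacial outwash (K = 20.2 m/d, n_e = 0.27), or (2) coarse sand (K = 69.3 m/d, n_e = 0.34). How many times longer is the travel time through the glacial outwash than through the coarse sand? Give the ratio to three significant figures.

Unit 1 (glacial outwash): v = 20.2×0.0036/0.27 = 0.2693 m/d, t = 1070/0.2693 = 3973 d
Unit 2 (coarse sand): v = 69.3×0.0036/0.34 = 0.7338 m/d, t = 1070/0.7338 = 1458 d
t(glacial outwash) / t(coarse sand) = 3973/1458 = 2.72

2.72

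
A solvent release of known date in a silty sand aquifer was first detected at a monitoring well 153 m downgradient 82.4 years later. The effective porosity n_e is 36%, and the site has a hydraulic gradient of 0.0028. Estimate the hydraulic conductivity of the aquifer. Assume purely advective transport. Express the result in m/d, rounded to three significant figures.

t = 82.4 years = 30080 d
v = L / t = 153 / 30080 = 0.005087 m/d
K = v · n / i = 0.005087 × 0.36 / 0.0028 = 0.654 m/d

0.654 m/d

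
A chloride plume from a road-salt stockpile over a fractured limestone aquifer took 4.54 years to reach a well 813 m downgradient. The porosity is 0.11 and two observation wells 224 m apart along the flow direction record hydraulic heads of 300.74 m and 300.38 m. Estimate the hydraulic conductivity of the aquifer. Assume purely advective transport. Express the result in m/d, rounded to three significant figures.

33.6 m/d

Hydraulic gradient i = (300.74 − 300.38) / 224 = 0.36 / 224 = 0.001607
t = 4.54 years = 1657 d
v = L / t = 813 / 1657 = 0.4906 m/d
K = v · n / i = 0.4906 × 0.11 / 0.001607 = 33.6 m/d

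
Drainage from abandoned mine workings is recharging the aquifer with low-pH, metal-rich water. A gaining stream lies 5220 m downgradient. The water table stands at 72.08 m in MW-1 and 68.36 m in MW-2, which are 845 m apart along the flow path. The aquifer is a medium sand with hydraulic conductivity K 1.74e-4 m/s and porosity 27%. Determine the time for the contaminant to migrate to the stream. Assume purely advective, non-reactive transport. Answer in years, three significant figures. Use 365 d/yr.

Hydraulic gradient i = (72.08 − 68.36) / 845 = 3.72 / 845 = 0.004402
K = 1.74e-4 m/s × 86400 s/d = 15.03 m/d
Darcy flux q = K·i = 15.03 × 0.004402 = 0.06618 m/d
v = Ki/n = 15.03·0.004402/0.27 = 0.2451 m/d
t = L / v = 5220 / 0.2451 = 21300 d
   = 21300 / 365 = 58.3 yr

58.3 years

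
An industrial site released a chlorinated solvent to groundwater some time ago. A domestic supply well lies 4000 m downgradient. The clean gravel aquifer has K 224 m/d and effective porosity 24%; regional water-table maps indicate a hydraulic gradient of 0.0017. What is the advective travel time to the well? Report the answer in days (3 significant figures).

2520 days

Specific discharge q = 224 × 0.0017 = 0.3808 m/d
Seepage velocity v = q / n = 0.3808 / 0.24 = 1.587 m/d
t = L / v = 4000 / 1.587 = 2521 d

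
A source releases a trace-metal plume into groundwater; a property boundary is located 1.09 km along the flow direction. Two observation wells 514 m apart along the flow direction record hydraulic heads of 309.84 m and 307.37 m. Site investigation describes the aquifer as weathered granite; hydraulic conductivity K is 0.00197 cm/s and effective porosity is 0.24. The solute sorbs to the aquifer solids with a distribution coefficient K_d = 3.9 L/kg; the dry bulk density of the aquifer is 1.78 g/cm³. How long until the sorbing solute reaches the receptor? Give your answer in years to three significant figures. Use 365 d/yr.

2620 years

Hydraulic gradient i = (309.84 − 307.37) / 514 = 2.47 / 514 = 0.004805
K = 0.00197 cm/s × 864 = 1.702 m/d
Specific discharge q = 1.702 × 0.004805 = 0.008179 m/d
Seepage velocity v = q / n = 0.008179 / 0.24 = 0.03408 m/d
Retardation R = 1 + ρ_b·K_d/n = 1 + 1.78×3.9/0.24 = 29.93
Contaminant velocity v_c = v/R = 0.03408/29.93 = 0.001139 m/d
L = 1.09 km = 1090 m
t = L/v_c = 1090/0.001139 = 957100 d
   = 957100/365 = 2620 yr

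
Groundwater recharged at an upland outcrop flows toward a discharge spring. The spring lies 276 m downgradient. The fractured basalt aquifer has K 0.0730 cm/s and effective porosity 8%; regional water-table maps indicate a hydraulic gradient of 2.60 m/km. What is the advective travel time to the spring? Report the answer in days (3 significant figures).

K = 0.0730 cm/s × 864 = 63.07 m/d
q = Ki = 63.07 × 0.0026 = 0.1640 m/d
Seepage velocity v = q / n = 0.1640 / 0.08 = 2.050 m/d
t = L / v = 276 / 2.050 = 134.6 d

135 days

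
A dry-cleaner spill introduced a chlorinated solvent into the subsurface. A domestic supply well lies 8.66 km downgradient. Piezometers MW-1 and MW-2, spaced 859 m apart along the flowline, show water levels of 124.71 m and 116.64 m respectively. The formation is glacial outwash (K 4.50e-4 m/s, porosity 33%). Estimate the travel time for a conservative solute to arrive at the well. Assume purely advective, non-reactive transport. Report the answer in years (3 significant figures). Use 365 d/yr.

21.4 years

Hydraulic gradient i = (124.71 − 116.64) / 859 = 8.07 / 859 = 0.009395
K = 4.50e-4 m/s × 86400 s/d = 38.88 m/d
q = Ki = 38.88 × 0.009395 = 0.3653 m/d
Average linear velocity = 0.3653 / 0.33 = 1.107 m/d
L = 8.66 km = 8660 m
t = L / v = 8660 / 1.107 = 7824 d
   = 7824 / 365 = 21.4 yr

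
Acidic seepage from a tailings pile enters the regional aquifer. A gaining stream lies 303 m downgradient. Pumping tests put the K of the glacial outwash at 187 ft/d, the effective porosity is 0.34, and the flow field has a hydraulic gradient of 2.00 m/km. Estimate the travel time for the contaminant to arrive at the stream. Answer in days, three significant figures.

904 days

K = 187 ft/d × 0.3048 = 57.00 m/d
q = Ki = 57.00 × 0.0020 = 0.1140 m/d
Seepage velocity v = q / n = 0.1140 / 0.34 = 0.3353 m/d
t = L / v = 303 / 0.3353 = 903.7 d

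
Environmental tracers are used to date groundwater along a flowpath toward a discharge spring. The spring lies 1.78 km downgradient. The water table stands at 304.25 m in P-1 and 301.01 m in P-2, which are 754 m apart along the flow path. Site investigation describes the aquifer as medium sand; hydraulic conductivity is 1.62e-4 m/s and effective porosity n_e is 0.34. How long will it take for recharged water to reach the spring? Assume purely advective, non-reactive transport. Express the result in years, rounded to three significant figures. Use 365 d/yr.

Hydraulic gradient i = (304.25 − 301.01) / 754 = 3.24 / 754 = 0.004297
K = 1.62e-4 m/s × 86400 s/d = 14.00 m/d
q = Ki = 14.00 × 0.004297 = 0.06015 m/d
v = Ki/n = 14.00·0.004297/0.34 = 0.1769 m/d
L = 1.78 km = 1780 m
t = L / v = 1780 / 0.1769 = 10060 d
   = 10060 / 365 = 27.6 yr

27.6 years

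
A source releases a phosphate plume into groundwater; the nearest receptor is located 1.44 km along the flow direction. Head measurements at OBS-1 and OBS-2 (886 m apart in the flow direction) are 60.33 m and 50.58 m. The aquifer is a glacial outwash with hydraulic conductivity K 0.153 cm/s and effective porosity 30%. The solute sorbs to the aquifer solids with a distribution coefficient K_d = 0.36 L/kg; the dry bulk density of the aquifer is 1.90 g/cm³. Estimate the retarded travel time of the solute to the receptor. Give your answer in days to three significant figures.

Hydraulic gradient i = (60.33 − 50.58) / 886 = 9.75 / 886 = 0.01100
K = 0.153 cm/s × 864 = 132.2 m/d
Specific discharge q = 132.2 × 0.01100 = 1.455 m/d
Average linear velocity = 1.455 / 0.30 = 4.849 m/d
Retardation R = 1 + ρ_b·K_d/n = 1 + 1.90×0.36/0.30 = 3.280
Contaminant velocity v_c = v/R = 4.849/3.280 = 1.478 m/d
L = 1.44 km = 1440 m
t = L/v_c = 1440/1.478 = 974.1 d

974 days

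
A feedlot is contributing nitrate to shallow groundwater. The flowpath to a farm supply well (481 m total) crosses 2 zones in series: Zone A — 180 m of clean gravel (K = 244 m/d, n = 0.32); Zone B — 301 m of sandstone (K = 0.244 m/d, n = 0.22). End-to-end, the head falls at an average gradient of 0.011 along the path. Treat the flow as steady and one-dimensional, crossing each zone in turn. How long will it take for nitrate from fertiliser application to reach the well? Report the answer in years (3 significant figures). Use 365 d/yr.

79.1 years

Continuity: the same q passes through each zone, so ΔH = q·Σ(L_j/K_j) — the zones act as resistances in series.
Σ(L/K) = 180/244 + 301/0.244 = 0.7377 + 1234 = 1234 d
K_eq = L_total / Σ(L/K) = 481 / 1234 = 0.3897 m/d
q = K_eq · i = 0.3897 × 0.011 = 0.004286 m/d (same in every zone)
Zone A: v = q/n = 0.004286/0.32 = 0.01340 m/d → t_A = 180/0.01340 = 13440 d
Zone B: v = q/n = 0.004286/0.22 = 0.01948 m/d → t_B = 301/0.01948 = 15450 d
Total t = 13440 + 15450 = 28890 d
   = 28890 / 365 = 79.1 yr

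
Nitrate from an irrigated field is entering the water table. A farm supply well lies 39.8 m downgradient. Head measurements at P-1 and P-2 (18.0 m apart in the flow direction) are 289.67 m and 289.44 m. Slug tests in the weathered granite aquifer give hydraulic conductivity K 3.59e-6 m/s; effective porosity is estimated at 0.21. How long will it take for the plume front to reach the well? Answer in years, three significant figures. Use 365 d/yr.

Hydraulic gradient i = (289.67 − 289.44) / 18.0 = 0.23 / 18.0 = 0.01278
K = 3.59e-6 m/s × 86400 s/d = 0.3102 m/d
Darcy flux q = K·i = 0.3102 × 0.01278 = 0.003963 m/d
Average linear velocity = 0.003963 / 0.21 = 0.01887 m/d
t = L / v = 39.8 / 0.01887 = 2109 d
   = 2109 / 365 = 5.78 yr

5.78 years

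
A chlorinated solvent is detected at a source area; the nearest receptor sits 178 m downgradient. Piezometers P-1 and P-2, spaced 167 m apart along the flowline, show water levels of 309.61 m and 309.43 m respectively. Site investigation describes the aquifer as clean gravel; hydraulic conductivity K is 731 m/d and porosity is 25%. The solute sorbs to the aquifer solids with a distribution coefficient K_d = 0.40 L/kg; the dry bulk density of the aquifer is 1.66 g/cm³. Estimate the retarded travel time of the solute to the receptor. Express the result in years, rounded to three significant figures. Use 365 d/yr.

Hydraulic gradient i = (309.61 − 309.43) / 167 = 0.18 / 167 = 0.001078
Specific discharge q = 731 × 0.001078 = 0.7879 m/d
v = Ki/n = 731·0.001078/0.25 = 3.152 m/d
Retardation R = 1 + ρ_b·K_d/n = 1 + 1.66×0.40/0.25 = 3.656
Contaminant velocity v_c = v/R = 3.152/3.656 = 0.8620 m/d
t = L/v_c = 178/0.8620 = 206.5 d
   = 206.5/365 = 0.566 yr

0.566 years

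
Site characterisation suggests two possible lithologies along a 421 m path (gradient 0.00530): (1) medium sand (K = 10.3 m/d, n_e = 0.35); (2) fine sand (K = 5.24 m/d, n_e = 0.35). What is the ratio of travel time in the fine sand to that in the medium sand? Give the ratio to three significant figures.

1.97

Unit 1 (medium sand): v = 10.3×0.0053/0.35 = 0.1560 m/d, t = 421/0.1560 = 2699 d
Unit 2 (fine sand): v = 5.24×0.0053/0.35 = 0.07935 m/d, t = 421/0.07935 = 5306 d
t(fine sand) / t(medium sand) = 5306/2699 = 1.97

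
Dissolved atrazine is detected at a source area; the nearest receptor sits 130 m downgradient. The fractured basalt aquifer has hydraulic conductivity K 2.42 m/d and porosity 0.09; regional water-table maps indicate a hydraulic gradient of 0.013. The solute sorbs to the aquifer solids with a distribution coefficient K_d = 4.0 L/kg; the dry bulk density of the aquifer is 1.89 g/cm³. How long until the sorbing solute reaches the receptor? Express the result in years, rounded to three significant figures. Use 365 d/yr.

86.6 years

Specific discharge q = 2.42 × 0.013 = 0.03146 m/d
v_s = q/n_e = 0.03146/0.09 = 0.3496 m/d
Retardation R = 1 + ρ_b·K_d/n = 1 + 1.89×4.0/0.09 = 85.00
Contaminant velocity v_c = v/R = 0.3496/85.00 = 0.004112 m/d
t = L/v_c = 130/0.004112 = 31610 d
   = 31610/365 = 86.6 yr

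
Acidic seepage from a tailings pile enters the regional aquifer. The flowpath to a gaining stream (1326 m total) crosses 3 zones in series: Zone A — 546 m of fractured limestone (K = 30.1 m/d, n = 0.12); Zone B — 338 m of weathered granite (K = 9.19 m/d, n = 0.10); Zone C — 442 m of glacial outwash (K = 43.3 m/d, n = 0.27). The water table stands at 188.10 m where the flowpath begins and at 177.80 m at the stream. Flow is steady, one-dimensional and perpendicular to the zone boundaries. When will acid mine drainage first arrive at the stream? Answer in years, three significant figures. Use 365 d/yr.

Total head drop ΔH = 188.10 − 177.80 = 10.30 m
Continuity: the same q passes through each zone, so ΔH = q·Σ(L_j/K_j) — the zones act as resistances in series.
Σ(L/K) = 546/30.1 + 338/9.19 + 442/43.3 = 18.14 + 36.78 + 10.21 = 65.13 d
q = ΔH / Σ(L/K) = 10.30 / 65.13 = 0.1582 m/d (same in every zone)
Zone A: v = q/n = 0.1582/0.12 = 1.318 m/d → t_A = 546/1.318 = 414.3 d
Zone B: v = q/n = 0.1582/0.10 = 1.582 m/d → t_B = 338/1.582 = 213.7 d
Zone C: v = q/n = 0.1582/0.27 = 0.5858 m/d → t_C = 442/0.5858 = 754.6 d
Total t = 414.3 + 213.7 + 754.6 = 1383 d
   = 1383 / 365 = 3.79 yr

3.79 years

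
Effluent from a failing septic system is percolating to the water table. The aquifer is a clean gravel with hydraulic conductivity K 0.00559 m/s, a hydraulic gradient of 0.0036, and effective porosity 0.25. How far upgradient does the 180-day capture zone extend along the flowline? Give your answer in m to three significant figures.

1250 m

K = 0.00559 m/s × 86400 s/d = 483.0 m/d
Specific discharge q = 483.0 × 0.0036 = 1.739 m/d
Average linear velocity = 1.739 / 0.25 = 6.955 m/d
L = v × T = 6.955 × 180 = 1252 m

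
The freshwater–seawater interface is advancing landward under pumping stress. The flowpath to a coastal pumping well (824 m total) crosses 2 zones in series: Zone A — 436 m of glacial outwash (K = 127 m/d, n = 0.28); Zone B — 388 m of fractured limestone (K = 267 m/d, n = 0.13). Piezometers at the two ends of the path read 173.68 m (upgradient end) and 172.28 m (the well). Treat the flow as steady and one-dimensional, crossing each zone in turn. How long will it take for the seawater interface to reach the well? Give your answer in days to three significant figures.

602 days

Total head drop ΔH = 173.68 − 172.28 = 1.40 m
Steady 1-D flow in series ⇒ the Darcy flux q is identical in every zone and the zone head losses add (resistances L/K in series).
Σ(L/K) = 436/127 + 388/267 = 3.433 + 1.453 = 4.886 d
q = ΔH / Σ(L/K) = 1.40 / 4.886 = 0.2865 m/d (same in every zone)
Zone A: v = q/n = 0.2865/0.28 = 1.023 m/d → t_A = 436/1.023 = 426.1 d
Zone B: v = q/n = 0.2865/0.13 = 2.204 m/d → t_B = 388/2.204 = 176.0 d
Total t = 426.1 + 176.0 = 602.1 d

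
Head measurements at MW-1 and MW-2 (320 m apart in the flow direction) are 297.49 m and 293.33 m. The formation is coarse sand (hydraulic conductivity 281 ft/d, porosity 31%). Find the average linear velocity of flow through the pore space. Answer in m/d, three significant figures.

Hydraulic gradient i = (297.49 − 293.33) / 320 = 4.16 / 320 = 0.01300
K = 281 ft/d × 0.3048 = 85.65 m/d
q = Ki = 85.65 × 0.01300 = 1.113 m/d
v_s = q/n_e = 1.113/0.31 = 3.592 m/d

3.59 m/d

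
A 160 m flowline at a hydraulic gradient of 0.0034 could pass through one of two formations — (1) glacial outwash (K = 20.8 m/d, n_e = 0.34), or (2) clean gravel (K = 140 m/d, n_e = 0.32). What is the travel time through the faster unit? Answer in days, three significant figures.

108 days

Unit 1 (glacial outwash): v = 20.8×0.0034/0.34 = 0.2080 m/d, t = 160/0.2080 = 769.2 d
Unit 2 (clean gravel): v = 140×0.0034/0.32 = 1.487 m/d, t = 160/1.487 = 107.6 d
Faster unit: t = 108 d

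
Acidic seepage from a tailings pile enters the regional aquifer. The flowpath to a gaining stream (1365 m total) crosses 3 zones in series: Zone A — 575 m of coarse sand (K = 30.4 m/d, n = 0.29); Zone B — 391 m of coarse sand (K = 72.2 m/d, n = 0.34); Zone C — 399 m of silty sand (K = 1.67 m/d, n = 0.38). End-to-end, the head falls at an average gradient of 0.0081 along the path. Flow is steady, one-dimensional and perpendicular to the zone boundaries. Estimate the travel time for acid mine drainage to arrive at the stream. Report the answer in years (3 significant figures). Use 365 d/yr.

29.4 years

Continuity: the same q passes through each zone, so ΔH = q·Σ(L_j/K_j) — the zones act as resistances in series.
Σ(L/K) = 575/30.4 + 391/72.2 + 399/1.67 = 18.91 + 5.416 + 238.9 = 263.3 d
K_eq = L_total / Σ(L/K) = 1365 / 263.3 = 5.185 m/d
q = K_eq · i = 5.185 × 0.0081 = 0.04200 m/d (same in every zone)
Zone A: v = q/n = 0.04200/0.29 = 0.1448 m/d → t_A = 575/0.1448 = 3970 d
Zone B: v = q/n = 0.04200/0.34 = 0.1235 m/d → t_B = 391/0.1235 = 3165 d
Zone C: v = q/n = 0.04200/0.38 = 0.1105 m/d → t_C = 399/0.1105 = 3610 d
Total t = 3970 + 3165 + 3610 = 10750 d
   = 10750 / 365 = 29.4 yr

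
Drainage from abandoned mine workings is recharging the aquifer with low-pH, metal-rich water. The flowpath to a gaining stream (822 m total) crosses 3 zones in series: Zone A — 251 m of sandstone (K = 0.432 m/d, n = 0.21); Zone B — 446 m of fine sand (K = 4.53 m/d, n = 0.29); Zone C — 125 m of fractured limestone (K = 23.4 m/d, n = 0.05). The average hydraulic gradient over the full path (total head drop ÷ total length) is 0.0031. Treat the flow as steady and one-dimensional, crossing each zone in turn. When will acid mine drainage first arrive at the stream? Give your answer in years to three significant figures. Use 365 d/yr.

139 years

Continuity: the same q passes through each zone, so ΔH = q·Σ(L_j/K_j) — the zones act as resistances in series.
Σ(L/K) = 251/0.432 + 446/4.53 + 125/23.4 = 581.0 + 98.45 + 5.342 = 684.8 d
K_eq = L_total / Σ(L/K) = 822 / 684.8 = 1.200 m/d
q = K_eq · i = 1.200 × 0.0031 = 0.003721 m/d (same in every zone)
Zone A: v = q/n = 0.003721/0.21 = 0.01772 m/d → t_A = 251/0.01772 = 14170 d
Zone B: v = q/n = 0.003721/0.29 = 0.01283 m/d → t_B = 446/0.01283 = 34760 d
Zone C: v = q/n = 0.003721/0.05 = 0.07442 m/d → t_C = 125/0.07442 = 1680 d
Total t = 14170 + 34760 + 1680 = 50600 d
   = 50600 / 365 = 139 yr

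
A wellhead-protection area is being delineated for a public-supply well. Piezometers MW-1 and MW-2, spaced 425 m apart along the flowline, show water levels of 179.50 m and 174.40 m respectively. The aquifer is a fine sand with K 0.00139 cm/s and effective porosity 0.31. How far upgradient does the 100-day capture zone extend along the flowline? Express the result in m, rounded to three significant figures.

Hydraulic gradient i = (179.50 − 174.40) / 425 = 5.10 / 425 = 0.01200
K = 0.00139 cm/s × 864 = 1.201 m/d
Specific discharge q = 1.201 × 0.01200 = 0.01441 m/d
v = Ki/n = 1.201·0.01200/0.31 = 0.04649 m/d
L = v × T = 0.04649 × 100 = 4.649 m

4.65 m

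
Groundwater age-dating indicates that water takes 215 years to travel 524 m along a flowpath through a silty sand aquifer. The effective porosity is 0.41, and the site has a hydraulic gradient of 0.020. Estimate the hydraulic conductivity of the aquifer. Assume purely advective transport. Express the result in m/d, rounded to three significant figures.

t = 215 years = 78480 d
v = L / t = 524 / 78480 = 0.006677 m/d
K = v · n / i = 0.006677 × 0.41 / 0.020 = 0.137 m/d

0.137 m/d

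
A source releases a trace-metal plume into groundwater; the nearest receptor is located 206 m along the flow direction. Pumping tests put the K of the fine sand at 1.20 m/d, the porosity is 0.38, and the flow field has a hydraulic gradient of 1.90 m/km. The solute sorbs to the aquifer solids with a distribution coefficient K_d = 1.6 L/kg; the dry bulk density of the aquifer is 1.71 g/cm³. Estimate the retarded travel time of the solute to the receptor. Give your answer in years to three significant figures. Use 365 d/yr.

771 years

Darcy flux q = K·i = 1.20 × 0.0019 = 0.002280 m/d
v_s = q/n_e = 0.002280/0.38 = 0.006000 m/d
Retardation R = 1 + ρ_b·K_d/n = 1 + 1.71×1.6/0.38 = 8.200
Contaminant velocity v_c = v/R = 0.006000/8.200 = 7.317e-4 m/d
t = L/v_c = 206/7.317e-4 = 281500 d
   = 281500/365 = 771 yr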